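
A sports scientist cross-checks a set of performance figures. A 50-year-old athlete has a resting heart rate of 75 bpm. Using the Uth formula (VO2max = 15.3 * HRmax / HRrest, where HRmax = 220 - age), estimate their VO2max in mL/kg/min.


HRmax = 220 - 50 = 170 bpm
Ratio = HRmax / HRrest = 170 / 75 = 2.2667
VO2max = 15.3 * 2.2667 = 34.68 mL/kg/min

34.68 mL/kg/min


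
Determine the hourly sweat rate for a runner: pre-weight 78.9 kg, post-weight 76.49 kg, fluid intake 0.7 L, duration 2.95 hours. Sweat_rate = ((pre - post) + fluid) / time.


Mass lost = 78.9 - 76.49 = 2.41 kg
Add fluid consumed: 2.41 + 0.7 = 3.11 L total sweat
Sweat rate = 3.11 / 2.95 = 1.054 L/h

1.054 L/h


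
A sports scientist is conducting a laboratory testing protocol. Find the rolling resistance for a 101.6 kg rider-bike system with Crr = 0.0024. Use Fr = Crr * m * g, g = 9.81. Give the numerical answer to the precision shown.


m * g = 101.6 * 9.81 = 996.696 N
Fr = 0.0024 * 996.696 = 2.392 N

2.392 N


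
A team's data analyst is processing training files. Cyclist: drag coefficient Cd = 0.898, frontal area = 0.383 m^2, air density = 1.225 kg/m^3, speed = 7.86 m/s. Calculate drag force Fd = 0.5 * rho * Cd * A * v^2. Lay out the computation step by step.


v^2 = 7.86^2 = 61.7796
Fd = 0.5 * 1.225 * 0.898 * 0.383 * 61.7796
= 13.014 N

13.014 N


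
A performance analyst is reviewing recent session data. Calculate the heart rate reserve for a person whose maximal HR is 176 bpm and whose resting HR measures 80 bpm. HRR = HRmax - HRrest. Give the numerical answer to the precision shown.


HRmax = 176 bpm
HRrest = 80 bpm
HRR = 176 - 80 = 96 bpm

96 bpm


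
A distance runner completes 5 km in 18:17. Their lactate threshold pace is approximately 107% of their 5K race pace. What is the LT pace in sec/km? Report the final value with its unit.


Convert to seconds: 18 min 17 s = 1097 s
Pace per km = 1097 / 5 = 219.4 s/km
LT pace = 219.4 * 1.07 = 234.76 s/km

234.76 s/km


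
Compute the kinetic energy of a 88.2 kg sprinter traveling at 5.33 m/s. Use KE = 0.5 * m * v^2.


Velocity squared = 28.4089
KE = 0.5 * 88.2 * 28.4089 = 1252.83 J

1252.83 J


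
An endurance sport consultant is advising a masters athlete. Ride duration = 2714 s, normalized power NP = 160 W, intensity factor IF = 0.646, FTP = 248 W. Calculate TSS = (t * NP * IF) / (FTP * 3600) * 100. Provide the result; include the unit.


Numerator = 2714 * 160 * 0.646 = 280519.04
Denominator = 248 * 3600 = 892800
TSS = 280519.04 / 892800 * 100
= 31.42

31.42 TSS


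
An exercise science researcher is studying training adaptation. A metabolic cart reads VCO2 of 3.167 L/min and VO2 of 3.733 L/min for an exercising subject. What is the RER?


RER = VCO2 / VO2 = 3.167 / 3.733 = 0.8484

0.8484


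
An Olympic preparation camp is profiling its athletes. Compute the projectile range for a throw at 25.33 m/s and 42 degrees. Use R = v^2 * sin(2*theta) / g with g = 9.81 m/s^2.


Two times the angle = 84 degrees
sin(84) = 0.994522
R = 641.6089 * 0.994522 / 9.81 = 65.045 m

65.045 m


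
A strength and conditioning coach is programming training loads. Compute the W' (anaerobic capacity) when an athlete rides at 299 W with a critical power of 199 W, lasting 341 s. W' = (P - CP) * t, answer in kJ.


Above-CP power = 100 W
Duration = 341 s
W' = 100 * 341 = 34100 J
Convert: 34100 / 1000 = 34.1 kJ

34.1 kJ


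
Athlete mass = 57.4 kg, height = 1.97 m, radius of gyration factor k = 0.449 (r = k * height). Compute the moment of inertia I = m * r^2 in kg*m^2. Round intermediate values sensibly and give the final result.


r = k * height = 0.449 * 1.97 = 0.88453 m
r^2 = 0.88453^2 = 0.782393
I = 57.4 * 0.782393 = 44.909 kg*m^2

44.909 kg*m^2


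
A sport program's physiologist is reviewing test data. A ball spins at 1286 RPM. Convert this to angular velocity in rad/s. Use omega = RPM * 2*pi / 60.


omega = 1286 * 2 * pi / 60
= 1286 * 6.28318531 / 60
= 8080.176 / 60
= 134.67 rad/s

134.67 rad/s


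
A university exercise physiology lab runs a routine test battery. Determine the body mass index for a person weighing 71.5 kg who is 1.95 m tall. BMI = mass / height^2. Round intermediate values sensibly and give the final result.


BMI = mass / height^2
= 71.5 / 1.95^2
= 71.5 / 3.8025
= 18.8 kg/m^2

18.8 kg/m^2


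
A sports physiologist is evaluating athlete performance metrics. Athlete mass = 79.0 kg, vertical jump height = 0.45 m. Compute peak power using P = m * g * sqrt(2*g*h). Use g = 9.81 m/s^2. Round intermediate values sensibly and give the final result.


sqrt(2 * 9.81 * 0.45) = sqrt(8.829) = 2.971363 m/s
P = 79.0 * 9.81 * 2.971363
= 2302.78 W

2302.78 W


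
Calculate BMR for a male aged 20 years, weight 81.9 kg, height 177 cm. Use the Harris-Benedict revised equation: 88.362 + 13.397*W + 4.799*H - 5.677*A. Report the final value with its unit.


Substituting values:
W term = 13.397 * 81.9 = 1097.2143
H term = 4.799 * 177 = 849.423
A term = 5.677 * 20 = 113.54
BMR = 1921.46 kcal/day

1921.46 kcal/day


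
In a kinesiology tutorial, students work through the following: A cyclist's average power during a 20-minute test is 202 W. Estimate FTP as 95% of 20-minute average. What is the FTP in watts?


FTP = 20-min power * 0.95
= 202 * 0.95
= 191.9 W

191.9 W


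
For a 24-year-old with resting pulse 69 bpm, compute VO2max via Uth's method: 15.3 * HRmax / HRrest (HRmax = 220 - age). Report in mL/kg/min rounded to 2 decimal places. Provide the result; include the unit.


Step 1: HRmax = 220 - 24 = 196 bpm
Step 2: Ratio = 196 / 69 = 2.8406
Step 3: VO2max = 15.3 * 2.8406 = 43.46 mL/kg/min

43.46 mL/kg/min


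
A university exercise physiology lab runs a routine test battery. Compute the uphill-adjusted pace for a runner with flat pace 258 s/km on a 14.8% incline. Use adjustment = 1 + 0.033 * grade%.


Adjustment factor = 1 + 0.033 * 14.8 = 1.4884
Grade-adjusted pace = 258 * 1.4884 = 384.01 s/km

384.01 s/km


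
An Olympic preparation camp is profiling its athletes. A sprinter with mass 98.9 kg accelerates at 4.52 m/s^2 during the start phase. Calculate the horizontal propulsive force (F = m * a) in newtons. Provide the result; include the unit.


F = m * a
= 98.9 * 4.52
= 447.03 N

447.03 N


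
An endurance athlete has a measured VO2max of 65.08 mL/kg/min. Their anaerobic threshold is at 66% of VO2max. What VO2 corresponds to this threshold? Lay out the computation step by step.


Anaerobic threshold VO2 = VO2max * 66%
= 65.08 * 0.66
= 42.95 mL/kg/min

42.95 mL/kg/min


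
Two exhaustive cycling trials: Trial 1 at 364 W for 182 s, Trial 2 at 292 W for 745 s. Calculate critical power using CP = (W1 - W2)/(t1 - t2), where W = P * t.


W1 = 364 * 182 = 66248 J
W2 = 292 * 745 = 217540 J
CP = (66248 - 217540) / (182 - 745)
= -151292 / -563
= 268.72 W

268.72 W


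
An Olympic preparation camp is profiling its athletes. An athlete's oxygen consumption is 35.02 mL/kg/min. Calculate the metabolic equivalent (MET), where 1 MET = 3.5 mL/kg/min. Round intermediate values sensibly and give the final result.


MET = VO2 / 3.5
= 35.02 / 3.5
= 10.01 METs

10.01 METs


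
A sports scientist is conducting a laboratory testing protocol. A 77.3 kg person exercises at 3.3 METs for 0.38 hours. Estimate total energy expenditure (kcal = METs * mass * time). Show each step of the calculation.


Energy = METs * mass(kg) * time(h)
= 3.3 * 77.3 * 0.38
= 96.93 kcal

96.93 kcal


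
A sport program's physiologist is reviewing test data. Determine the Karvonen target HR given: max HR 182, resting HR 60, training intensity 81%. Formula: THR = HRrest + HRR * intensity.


HRR = HRmax - HRrest = 182 - 60 = 122
THR = 60 + 122 * 0.81
= 158.82 bpm

158.82 bpm


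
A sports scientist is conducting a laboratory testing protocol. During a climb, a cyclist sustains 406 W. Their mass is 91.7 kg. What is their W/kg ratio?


Power-to-weight = 406 W / 91.7 kg
= 4.427 W/kg

4.427 W/kg


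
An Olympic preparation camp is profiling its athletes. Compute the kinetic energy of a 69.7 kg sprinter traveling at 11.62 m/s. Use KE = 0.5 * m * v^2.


Velocity squared = 135.0244
KE = 0.5 * 69.7 * 135.0244 = 4705.6 J

4705.6 J


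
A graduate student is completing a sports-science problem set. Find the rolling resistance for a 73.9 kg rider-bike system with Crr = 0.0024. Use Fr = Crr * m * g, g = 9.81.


m * g = 73.9 * 9.81 = 724.959 N
Fr = 0.0024 * 724.959 = 1.74 N

1.74 N


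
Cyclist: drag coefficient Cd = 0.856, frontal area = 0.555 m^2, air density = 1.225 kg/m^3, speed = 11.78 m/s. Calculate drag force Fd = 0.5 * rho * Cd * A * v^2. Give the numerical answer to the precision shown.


v^2 = 11.78^2 = 138.7684
Fd = 0.5 * 1.225 * 0.856 * 0.555 * 138.7684
= 40.38 N

40.38 N


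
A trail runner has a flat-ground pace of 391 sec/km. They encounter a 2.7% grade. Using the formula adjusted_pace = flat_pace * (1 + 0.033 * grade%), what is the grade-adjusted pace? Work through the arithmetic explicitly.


Grade factor = 1 + 0.033 * 2.7 = 1.0891
Adjusted = 391 * 1.0891 = 425.84 sec/km

425.84 s/km


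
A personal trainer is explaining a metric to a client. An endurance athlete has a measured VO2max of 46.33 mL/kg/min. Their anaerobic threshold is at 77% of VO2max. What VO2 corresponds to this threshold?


Anaerobic threshold VO2 = VO2max * 77%
= 46.33 * 0.77
= 35.67 mL/kg/min

35.67 mL/kg/min


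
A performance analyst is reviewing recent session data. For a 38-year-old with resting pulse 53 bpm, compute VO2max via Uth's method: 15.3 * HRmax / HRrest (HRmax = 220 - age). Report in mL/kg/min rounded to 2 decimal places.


Step 1: HRmax = 220 - 38 = 182 bpm
Step 2: Ratio = 182 / 53 = 3.434
Step 3: VO2max = 15.3 * 3.434 = 52.54 mL/kg/min

52.54 mL/kg/min


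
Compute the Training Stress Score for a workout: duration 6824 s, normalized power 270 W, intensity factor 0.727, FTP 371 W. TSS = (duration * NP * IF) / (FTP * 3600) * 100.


Product = 6824 * 270 * 0.727 = 1339482.96
Base = 371 * 3600 = 1335600
TSS = 1339482.96 / 1335600 * 100 = 100.29

100.29 TSS


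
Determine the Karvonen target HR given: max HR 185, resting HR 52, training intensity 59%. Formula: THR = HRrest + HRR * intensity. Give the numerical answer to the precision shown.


HRR = HRmax - HRrest = 185 - 52 = 133
THR = 52 + 133 * 0.59
= 130.47 bpm

130.47 bpm


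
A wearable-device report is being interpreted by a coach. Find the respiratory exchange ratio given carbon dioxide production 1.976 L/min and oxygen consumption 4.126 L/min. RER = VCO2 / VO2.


VCO2 = 1.976 L/min
VO2 = 4.126 L/min
RER = 1.976 / 4.126 = 0.4789

0.4789


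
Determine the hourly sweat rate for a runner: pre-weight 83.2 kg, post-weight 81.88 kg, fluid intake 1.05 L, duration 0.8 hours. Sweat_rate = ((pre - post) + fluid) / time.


Mass lost = 83.2 - 81.88 = 1.32 kg
Add fluid consumed: 1.32 + 1.05 = 2.37 L total sweat
Sweat rate = 2.37 / 0.8 = 2.963 L/h

2.963 L/h


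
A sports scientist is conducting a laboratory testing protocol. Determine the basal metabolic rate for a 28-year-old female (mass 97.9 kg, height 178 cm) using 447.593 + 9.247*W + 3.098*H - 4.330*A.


BMR = 447.593 + 9.247*97.9 + 3.098*178 - 4.330*28
= 1783.08 kcal/day

1783.08 kcal/day


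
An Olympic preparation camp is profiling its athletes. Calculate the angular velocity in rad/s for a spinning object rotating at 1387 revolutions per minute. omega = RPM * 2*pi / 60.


omega = RPM * 2*pi / 60
= 1387 * 6.28318531 / 60
= 145.246 rad/s

145.246 rad/s


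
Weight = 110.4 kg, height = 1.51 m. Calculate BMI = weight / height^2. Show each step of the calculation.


height^2 = 1.51^2 = 2.2801
BMI = 110.4 / 2.2801 = 48.42 kg/m^2

48.42 kg/m^2


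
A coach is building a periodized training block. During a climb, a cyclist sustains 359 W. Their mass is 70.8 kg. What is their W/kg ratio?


Power-to-weight = 359 W / 70.8 kg
= 5.071 W/kg

5.071 W/kg


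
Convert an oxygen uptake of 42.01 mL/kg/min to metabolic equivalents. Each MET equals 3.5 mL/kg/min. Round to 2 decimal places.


One MET = 3.5 mL/kg/min
Number of METs = 42.01 / 3.5
= 12.0 METs

12.0 METs


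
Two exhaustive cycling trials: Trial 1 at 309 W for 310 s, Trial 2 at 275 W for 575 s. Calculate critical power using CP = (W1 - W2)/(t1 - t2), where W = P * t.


W1 = 309 * 310 = 95790 J
W2 = 275 * 575 = 158125 J
CP = (95790 - 158125) / (310 - 575)
= -62335 / -265
= 235.23 W

235.23 W


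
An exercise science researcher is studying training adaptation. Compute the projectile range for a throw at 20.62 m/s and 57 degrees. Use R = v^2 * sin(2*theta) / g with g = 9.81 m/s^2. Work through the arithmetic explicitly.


Two times the angle = 114 degrees
sin(114) = 0.913545
R = 425.1844 * 0.913545 / 9.81 = 39.595 m

39.595 m


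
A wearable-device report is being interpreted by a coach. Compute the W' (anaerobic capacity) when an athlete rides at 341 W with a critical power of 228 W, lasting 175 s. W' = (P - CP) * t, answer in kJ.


Above-CP power = 113 W
Duration = 175 s
W' = 113 * 175 = 19775 J
Convert: 19775 / 1000 = 19.775 kJ

19.775 kJ


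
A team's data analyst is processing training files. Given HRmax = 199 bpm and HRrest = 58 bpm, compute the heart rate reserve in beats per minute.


Heart rate reserve = maximum HR minus resting HR
HRR = 199 - 58 = 141 bpm

141 bpm


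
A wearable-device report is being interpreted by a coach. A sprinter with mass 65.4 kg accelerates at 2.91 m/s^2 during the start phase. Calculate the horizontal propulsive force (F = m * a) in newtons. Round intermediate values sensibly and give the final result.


F = m * a
= 65.4 * 2.91
= 190.31 N

190.31 N


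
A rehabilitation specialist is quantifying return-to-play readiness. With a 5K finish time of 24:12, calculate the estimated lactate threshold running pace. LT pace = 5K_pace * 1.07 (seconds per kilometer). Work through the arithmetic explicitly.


Race duration = 1452 s for 5 km
Average pace = 1452 / 5 = 290.4 s/km
LT pace = 290.4 * 1.07
= 310.73 s/km

310.73 s/km


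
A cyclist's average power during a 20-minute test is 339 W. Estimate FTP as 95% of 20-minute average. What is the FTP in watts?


FTP = 20-min power * 0.95
= 339 * 0.95
= 322.05 W

322.05 W


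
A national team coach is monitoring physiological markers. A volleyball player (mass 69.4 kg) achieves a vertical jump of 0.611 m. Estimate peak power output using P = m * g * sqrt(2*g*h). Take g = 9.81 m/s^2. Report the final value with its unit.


2 * g * h = 2 * 9.81 * 0.611 = 11.98782
sqrt(11.98782) = 3.462343 m/s
P = 69.4 * 9.81 * 3.462343 = 2357.21 W

2357.21 W


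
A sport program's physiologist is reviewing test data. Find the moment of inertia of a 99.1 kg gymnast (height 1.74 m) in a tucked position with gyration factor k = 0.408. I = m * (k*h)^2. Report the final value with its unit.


Radius of gyration = 0.408 * 1.74 = 0.70992 m
I = 99.1 * 0.70992^2
= 99.1 * 0.503986
= 49.945 kg*m^2

49.945 kg*m^2


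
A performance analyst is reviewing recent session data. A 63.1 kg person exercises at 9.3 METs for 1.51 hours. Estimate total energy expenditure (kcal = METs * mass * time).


Energy = METs * mass(kg) * time(h)
= 9.3 * 63.1 * 1.51
= 886.11 kcal

886.11 kcal


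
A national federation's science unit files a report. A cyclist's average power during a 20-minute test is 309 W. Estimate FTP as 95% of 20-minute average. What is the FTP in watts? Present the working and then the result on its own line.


FTP = 20-min power * 0.95
= 309 * 0.95
= 293.55 W

293.55 W


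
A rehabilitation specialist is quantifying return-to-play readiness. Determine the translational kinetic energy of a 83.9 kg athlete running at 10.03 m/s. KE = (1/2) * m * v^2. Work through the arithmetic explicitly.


KE = 0.5 * m * v^2
= 0.5 * 83.9 * 10.03^2
= 0.5 * 83.9 * 100.6009
= 4220.21 J

4220.21 J


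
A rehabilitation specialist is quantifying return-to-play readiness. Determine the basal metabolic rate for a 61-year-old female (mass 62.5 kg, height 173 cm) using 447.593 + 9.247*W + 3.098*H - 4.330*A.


BMR = 447.593 + 9.247*62.5 + 3.098*173 - 4.330*61
= 1297.35 kcal/day

1297.35 kcal/day


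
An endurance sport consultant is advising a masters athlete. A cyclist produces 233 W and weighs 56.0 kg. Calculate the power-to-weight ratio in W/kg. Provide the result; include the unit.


P/W = power / mass
= 233 / 56.0
= 4.161 W/kg

4.161 W/kg


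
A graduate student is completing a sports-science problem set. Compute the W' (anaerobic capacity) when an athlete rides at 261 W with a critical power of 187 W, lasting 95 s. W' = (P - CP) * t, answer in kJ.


Above-CP power = 74 W
Duration = 95 s
W' = 74 * 95 = 7030 J
Convert: 7030 / 1000 = 7.03 kJ

7.03 kJ


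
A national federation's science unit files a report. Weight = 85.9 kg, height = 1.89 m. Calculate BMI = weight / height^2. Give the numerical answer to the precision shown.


height^2 = 1.89^2 = 3.5721
BMI = 85.9 / 3.5721 = 24.05 kg/m^2

24.05 kg/m^2


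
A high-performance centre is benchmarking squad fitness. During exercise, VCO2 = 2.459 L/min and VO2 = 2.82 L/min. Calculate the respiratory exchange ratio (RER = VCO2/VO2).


RER = VCO2 / VO2
= 2.459 / 2.82
= 0.872

0.872


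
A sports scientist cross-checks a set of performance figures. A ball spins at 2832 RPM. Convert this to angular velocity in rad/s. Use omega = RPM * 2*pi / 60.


omega = 2832 * 2 * pi / 60
= 2832 * 6.28318531 / 60
= 17793.981 / 60
= 296.566 rad/s

296.566 rad/s


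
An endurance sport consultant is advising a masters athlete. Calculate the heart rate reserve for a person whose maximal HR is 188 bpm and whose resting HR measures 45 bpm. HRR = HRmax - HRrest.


HRmax = 188 bpm
HRrest = 45 bpm
HRR = 188 - 45 = 143 bpm

143 bpm


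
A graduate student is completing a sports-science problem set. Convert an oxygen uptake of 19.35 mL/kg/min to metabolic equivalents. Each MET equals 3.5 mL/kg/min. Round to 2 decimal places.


One MET = 3.5 mL/kg/min
Number of METs = 19.35 / 3.5
= 5.53 METs

5.53 METs


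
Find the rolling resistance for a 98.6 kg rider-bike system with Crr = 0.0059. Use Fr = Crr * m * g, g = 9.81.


m * g = 98.6 * 9.81 = 967.266 N
Fr = 0.0059 * 967.266 = 5.707 N

5.707 N


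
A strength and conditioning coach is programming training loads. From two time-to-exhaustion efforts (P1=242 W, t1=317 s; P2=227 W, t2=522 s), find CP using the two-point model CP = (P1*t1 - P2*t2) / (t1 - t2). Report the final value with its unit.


Work in trial 1 = 76714 J
Work in trial 2 = 118494 J
Delta work = -41780 J
Delta time = -205 s
CP = -41780 / -205 = 203.8 W

203.8 W


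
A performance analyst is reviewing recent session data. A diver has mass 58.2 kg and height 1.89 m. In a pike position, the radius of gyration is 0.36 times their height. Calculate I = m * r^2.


r = 0.36 * 1.89 = 0.6804 m
I = m * r^2 = 58.2 * 0.462944 = 26.943 kg*m^2

26.943 kg*m^2


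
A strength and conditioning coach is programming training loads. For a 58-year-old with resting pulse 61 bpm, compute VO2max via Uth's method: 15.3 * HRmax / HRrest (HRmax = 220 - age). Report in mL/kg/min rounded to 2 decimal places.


Step 1: HRmax = 220 - 58 = 162 bpm
Step 2: Ratio = 162 / 61 = 2.6557
Step 3: VO2max = 15.3 * 2.6557 = 40.63 mL/kg/min

40.63 mL/kg/min


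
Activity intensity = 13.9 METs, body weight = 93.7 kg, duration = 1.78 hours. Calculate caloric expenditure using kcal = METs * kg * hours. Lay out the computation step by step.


kcal = 13.9 * 93.7 * 1.78
= 1302.43 * 1.78
= 2318.33 kcal

2318.33 kcal


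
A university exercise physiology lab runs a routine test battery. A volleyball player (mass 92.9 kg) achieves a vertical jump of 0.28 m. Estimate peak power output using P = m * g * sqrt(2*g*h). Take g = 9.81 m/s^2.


2 * g * h = 2 * 9.81 * 0.28 = 5.4936
sqrt(5.4936) = 2.343843 m/s
P = 92.9 * 9.81 * 2.343843 = 2136.06 W

2136.06 W


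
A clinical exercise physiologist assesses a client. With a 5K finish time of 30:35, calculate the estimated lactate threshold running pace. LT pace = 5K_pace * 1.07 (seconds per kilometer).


Race duration = 1835 s for 5 km
Average pace = 1835 / 5 = 367.0 s/km
LT pace = 367.0 * 1.07
= 392.69 s/km

392.69 s/km


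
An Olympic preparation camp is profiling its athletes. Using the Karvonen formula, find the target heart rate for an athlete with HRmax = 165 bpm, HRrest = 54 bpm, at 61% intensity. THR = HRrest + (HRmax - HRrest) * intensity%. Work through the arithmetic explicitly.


HRR = 165 - 54 = 111
THR = 54 + 111 * 0.61
= 54 + 67.71
= 121.71 bpm

121.71 bpm


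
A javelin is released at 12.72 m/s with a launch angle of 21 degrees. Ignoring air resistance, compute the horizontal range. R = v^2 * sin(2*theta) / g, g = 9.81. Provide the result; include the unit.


Launch speed squared = 161.7984
sin(2 * 21 deg) = 0.669131
Range = 161.7984 * 0.669131 / 9.81
= 11.036 m

11.036 m


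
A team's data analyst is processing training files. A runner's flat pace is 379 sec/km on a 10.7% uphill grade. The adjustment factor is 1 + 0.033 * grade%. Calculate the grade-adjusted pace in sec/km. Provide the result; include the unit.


Factor = 1 + 0.033 * 10.7 = 1.3531
Adjusted pace = 379 * 1.3531
= 512.82 sec/km

512.82 s/km


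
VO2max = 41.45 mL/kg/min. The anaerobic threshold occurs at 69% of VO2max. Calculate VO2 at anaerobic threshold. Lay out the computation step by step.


AT fraction = 69 / 100 = 0.69
AT VO2 = 41.45 * 0.69
= 28.6 mL/kg/min

28.6 mL/kg/min


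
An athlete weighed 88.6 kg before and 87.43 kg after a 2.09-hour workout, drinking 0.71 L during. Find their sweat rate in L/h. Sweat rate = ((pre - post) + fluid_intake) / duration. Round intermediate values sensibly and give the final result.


Body mass change = 1.17 kg
Total sweat loss = 1.17 + 0.71 = 1.88 L
Rate = 1.88 / 2.09 = 0.9 L/h

0.9 L/h


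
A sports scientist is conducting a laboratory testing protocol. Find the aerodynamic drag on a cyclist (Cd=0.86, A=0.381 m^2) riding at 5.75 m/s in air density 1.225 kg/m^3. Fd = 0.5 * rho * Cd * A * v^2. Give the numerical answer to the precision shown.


Fd = 0.5 * 1.225 * 0.86 * 0.381 * 5.75^2
= 0.5 * 1.225 * 0.86 * 0.381 * 33.0625
= 6.635 N

6.635 N


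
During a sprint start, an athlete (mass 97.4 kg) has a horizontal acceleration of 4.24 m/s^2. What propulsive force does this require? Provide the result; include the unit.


Propulsive force = mass * acceleration
= 97.4 kg * 4.24 m/s^2
= 412.98 N

412.98 N


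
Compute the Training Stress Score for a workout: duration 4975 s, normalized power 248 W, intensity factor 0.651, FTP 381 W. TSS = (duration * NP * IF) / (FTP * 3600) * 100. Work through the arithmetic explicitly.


Product = 4975 * 248 * 0.651 = 803203.8
Base = 381 * 3600 = 1371600
TSS = 803203.8 / 1371600 * 100 = 58.56

58.56 TSS


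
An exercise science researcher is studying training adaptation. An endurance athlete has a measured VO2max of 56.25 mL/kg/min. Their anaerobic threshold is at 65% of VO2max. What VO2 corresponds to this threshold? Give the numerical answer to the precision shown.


Anaerobic threshold VO2 = VO2max * 65%
= 56.25 * 0.65
= 36.56 mL/kg/min

36.56 mL/kg/min


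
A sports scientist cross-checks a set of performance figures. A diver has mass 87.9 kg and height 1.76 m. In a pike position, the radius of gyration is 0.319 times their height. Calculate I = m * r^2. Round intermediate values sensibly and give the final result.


r = 0.319 * 1.76 = 0.56144 m
I = m * r^2 = 87.9 * 0.315215 = 27.707 kg*m^2

27.707 kg*m^2


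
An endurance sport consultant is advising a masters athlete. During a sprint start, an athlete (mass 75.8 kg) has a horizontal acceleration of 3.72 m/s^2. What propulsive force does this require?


Propulsive force = mass * acceleration
= 75.8 kg * 3.72 m/s^2
= 281.98 N

281.98 N


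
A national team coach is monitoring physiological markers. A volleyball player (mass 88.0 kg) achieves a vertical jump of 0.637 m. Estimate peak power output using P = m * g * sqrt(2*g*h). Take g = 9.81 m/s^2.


2 * g * h = 2 * 9.81 * 0.637 = 12.49794
sqrt(12.49794) = 3.535243 m/s
P = 88.0 * 9.81 * 3.535243 = 3051.9 W

3051.9 W


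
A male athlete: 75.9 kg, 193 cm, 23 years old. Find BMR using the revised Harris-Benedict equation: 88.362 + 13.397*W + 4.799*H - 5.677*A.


Intercept = 88.362
Weight contribution = 13.397 * 75.9 = 1016.8323
Height contribution = 4.799 * 193 = 926.207
Age contribution = 5.677 * 23 = 130.571
BMR = 88.362 + 1016.8323 + 926.207 - 130.571
= 1900.83 kcal/day

1900.83 kcal/day


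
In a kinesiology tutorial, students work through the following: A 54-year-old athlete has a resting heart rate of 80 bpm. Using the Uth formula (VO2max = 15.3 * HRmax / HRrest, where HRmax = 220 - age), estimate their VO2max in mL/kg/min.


HRmax = 220 - 54 = 166 bpm
Ratio = HRmax / HRrest = 166 / 80 = 2.075
VO2max = 15.3 * 2.075 = 31.75 mL/kg/min

31.75 mL/kg/min


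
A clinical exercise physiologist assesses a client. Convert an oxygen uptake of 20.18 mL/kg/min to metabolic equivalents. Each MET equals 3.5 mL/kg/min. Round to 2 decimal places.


One MET = 3.5 mL/kg/min
Number of METs = 20.18 / 3.5
= 5.77 METs

5.77 METs


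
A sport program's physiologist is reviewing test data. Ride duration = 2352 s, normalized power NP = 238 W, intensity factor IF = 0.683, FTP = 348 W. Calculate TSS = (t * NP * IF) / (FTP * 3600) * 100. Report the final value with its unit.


Numerator = 2352 * 238 * 0.683 = 382327.008
Denominator = 348 * 3600 = 1252800
TSS = 382327.008 / 1252800 * 100
= 30.52

30.52 TSS


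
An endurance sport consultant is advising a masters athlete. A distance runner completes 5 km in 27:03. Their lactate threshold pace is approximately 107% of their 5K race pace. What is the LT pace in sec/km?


Convert to seconds: 27 min 3 s = 1623 s
Pace per km = 1623 / 5 = 324.6 s/km
LT pace = 324.6 * 1.07 = 347.32 s/km

347.32 s/km


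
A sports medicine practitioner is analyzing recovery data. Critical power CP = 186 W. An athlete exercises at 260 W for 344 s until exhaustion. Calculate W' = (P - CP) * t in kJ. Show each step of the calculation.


P - CP = 260 - 186 = 74 W
W' = 74 * 344 = 25456 J
= 25456 / 1000 = 25.456 kJ

25.456 kJ


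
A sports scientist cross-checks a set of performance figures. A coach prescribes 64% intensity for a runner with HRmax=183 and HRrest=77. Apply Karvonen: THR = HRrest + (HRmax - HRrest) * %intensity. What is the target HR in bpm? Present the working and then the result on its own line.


Heart rate reserve = 183 - 77 = 106
Intensity fraction = 64 / 100 = 0.64
THR = 77 + 106 * 0.64 = 144.84 bpm

144.84 bpm


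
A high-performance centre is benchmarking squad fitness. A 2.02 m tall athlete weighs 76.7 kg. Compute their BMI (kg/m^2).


height^2 = 4.0804 m^2
BMI = 76.7 / 4.0804 = 18.8 kg/m^2

18.8 kg/m^2


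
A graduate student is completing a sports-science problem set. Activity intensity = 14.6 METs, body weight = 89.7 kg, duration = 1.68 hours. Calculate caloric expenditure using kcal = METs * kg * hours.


kcal = 14.6 * 89.7 * 1.68
= 1309.62 * 1.68
= 2200.16 kcal

2200.16 kcal


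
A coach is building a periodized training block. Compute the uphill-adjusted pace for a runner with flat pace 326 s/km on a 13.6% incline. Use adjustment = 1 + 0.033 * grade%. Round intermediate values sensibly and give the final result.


Adjustment factor = 1 + 0.033 * 13.6 = 1.4488
Grade-adjusted pace = 326 * 1.4488 = 472.31 s/km

472.31 s/km


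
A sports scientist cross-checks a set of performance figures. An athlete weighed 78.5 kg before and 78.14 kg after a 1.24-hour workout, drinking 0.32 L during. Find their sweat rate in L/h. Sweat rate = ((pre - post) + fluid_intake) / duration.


Body mass change = 0.36 kg
Total sweat loss = 0.36 + 0.32 = 0.68 L
Rate = 0.68 / 1.24 = 0.548 L/h

0.548 L/h


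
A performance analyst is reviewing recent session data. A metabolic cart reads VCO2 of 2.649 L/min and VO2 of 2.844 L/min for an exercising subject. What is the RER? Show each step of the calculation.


RER = VCO2 / VO2 = 2.649 / 2.844 = 0.9314

0.9314


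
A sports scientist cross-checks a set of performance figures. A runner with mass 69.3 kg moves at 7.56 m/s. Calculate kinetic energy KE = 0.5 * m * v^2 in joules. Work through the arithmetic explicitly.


v^2 = 7.56^2 = 57.1536
KE = 0.5 * 69.3 * 57.1536
= 1980.37 J

1980.37 J


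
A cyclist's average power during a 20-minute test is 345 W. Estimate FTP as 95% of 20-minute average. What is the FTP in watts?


FTP = 20-min power * 0.95
= 345 * 0.95
= 327.75 W

327.75 W


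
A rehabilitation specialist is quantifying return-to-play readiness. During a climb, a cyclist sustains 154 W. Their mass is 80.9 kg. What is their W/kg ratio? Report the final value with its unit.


Power-to-weight = 154 W / 80.9 kg
= 1.904 W/kg

1.904 W/kg


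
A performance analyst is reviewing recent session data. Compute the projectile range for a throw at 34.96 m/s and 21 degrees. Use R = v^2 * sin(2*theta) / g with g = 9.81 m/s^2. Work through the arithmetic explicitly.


Two times the angle = 42 degrees
sin(42) = 0.669131
R = 1222.2016 * 0.669131 / 9.81 = 83.365 m

83.365 m


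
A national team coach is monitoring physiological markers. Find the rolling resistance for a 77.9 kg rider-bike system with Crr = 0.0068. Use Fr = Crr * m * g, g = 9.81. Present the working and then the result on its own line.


m * g = 77.9 * 9.81 = 764.199 N
Fr = 0.0068 * 764.199 = 5.197 N

5.197 N


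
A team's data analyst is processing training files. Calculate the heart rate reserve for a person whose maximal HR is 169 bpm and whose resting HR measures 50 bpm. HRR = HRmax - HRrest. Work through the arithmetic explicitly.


HRmax = 169 bpm
HRrest = 50 bpm
HRR = 169 - 50 = 119 bpm

119 bpm


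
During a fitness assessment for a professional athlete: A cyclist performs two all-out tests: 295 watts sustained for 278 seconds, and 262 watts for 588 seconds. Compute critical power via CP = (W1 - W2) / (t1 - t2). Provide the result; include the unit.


W1 = P1 * t1 = 295 * 278 = 82010 J
W2 = P2 * t2 = 262 * 588 = 154056 J
CP = (82010 - 154056) / (278 - 588)
= 232.41 W

232.41 W


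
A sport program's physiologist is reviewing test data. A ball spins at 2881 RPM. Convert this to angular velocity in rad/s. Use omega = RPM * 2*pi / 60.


omega = 2881 * 2 * pi / 60
= 2881 * 6.28318531 / 60
= 18101.857 / 60
= 301.698 rad/s

301.698 rad/s


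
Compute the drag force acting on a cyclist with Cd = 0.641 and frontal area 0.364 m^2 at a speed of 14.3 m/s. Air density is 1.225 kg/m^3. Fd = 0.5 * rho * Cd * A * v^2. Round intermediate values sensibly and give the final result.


Step 1: v^2 = 204.49
Step 2: Fd = 0.5 * 1.225 * 0.641 * 0.364 * 204.49
= 29.224 N

29.224 N


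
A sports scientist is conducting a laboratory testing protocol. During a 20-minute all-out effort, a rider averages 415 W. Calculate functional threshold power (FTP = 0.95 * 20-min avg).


FTP = 0.95 * 415
= 394.25 W

394.25 W


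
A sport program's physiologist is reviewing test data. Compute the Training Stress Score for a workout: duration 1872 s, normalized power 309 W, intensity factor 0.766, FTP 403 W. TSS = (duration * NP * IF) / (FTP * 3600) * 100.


Product = 1872 * 309 * 0.766 = 443091.168
Base = 403 * 3600 = 1450800
TSS = 443091.168 / 1450800 * 100 = 30.54

30.54 TSS


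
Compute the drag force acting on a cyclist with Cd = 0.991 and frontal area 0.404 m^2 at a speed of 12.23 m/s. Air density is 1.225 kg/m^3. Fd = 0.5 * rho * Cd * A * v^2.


Step 1: v^2 = 149.5729
Step 2: Fd = 0.5 * 1.225 * 0.991 * 0.404 * 149.5729
= 36.679 N

36.679 N


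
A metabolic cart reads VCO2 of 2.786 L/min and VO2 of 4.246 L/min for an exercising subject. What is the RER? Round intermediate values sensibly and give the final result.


RER = VCO2 / VO2 = 2.786 / 4.246 = 0.6561

0.6561


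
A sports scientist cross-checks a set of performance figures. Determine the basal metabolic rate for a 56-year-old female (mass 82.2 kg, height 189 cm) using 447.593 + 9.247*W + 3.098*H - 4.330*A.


BMR = 447.593 + 9.247*82.2 + 3.098*189 - 4.330*56
= 1550.74 kcal/day

1550.74 kcal/day


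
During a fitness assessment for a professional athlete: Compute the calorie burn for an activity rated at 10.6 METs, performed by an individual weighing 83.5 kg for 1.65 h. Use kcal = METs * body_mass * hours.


Product of METs and mass = 10.6 * 83.5 = 885.1
Total kcal = 885.1 * 1.65 = 1460.42 kcal

1460.42 kcal


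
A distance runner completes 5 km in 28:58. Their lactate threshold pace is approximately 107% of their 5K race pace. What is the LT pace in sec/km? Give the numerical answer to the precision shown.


Convert to seconds: 28 min 58 s = 1738 s
Pace per km = 1738 / 5 = 347.6 s/km
LT pace = 347.6 * 1.07 = 371.93 s/km

371.93 s/km


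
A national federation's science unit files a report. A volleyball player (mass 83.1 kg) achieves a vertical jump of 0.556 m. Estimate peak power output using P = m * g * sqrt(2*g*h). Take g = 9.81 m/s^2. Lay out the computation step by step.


2 * g * h = 2 * 9.81 * 0.556 = 10.90872
sqrt(10.90872) = 3.302835 m/s
P = 83.1 * 9.81 * 3.302835 = 2692.51 W

2692.51 W


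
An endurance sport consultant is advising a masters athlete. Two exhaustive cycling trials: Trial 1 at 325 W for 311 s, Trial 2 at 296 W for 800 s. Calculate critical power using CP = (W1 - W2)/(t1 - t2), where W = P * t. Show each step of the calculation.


W1 = 325 * 311 = 101075 J
W2 = 296 * 800 = 236800 J
CP = (101075 - 236800) / (311 - 800)
= -135725 / -489
= 277.56 W

277.56 W


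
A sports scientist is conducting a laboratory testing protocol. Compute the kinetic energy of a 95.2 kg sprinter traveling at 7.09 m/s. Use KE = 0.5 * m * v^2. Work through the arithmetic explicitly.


Velocity squared = 50.2681
KE = 0.5 * 95.2 * 50.2681 = 2392.76 J

2392.76 J


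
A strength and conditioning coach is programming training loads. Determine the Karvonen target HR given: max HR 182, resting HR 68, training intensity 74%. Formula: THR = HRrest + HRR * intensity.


HRR = HRmax - HRrest = 182 - 68 = 114
THR = 68 + 114 * 0.74
= 152.36 bpm

152.36 bpm


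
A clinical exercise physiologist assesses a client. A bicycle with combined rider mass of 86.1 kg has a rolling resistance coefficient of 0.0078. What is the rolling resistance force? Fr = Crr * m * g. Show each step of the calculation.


Fr = 0.0078 * 86.1 * 9.81
= 0.67158 * 9.81
= 6.588 N

6.588 N


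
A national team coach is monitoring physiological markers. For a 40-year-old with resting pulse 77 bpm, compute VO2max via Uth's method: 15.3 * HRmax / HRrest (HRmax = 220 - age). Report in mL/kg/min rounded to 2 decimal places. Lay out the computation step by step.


Step 1: HRmax = 220 - 40 = 180 bpm
Step 2: Ratio = 180 / 77 = 2.3377
Step 3: VO2max = 15.3 * 2.3377 = 35.77 mL/kg/min

35.77 mL/kg/min


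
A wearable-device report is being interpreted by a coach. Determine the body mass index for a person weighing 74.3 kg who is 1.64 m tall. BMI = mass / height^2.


BMI = mass / height^2
= 74.3 / 1.64^2
= 74.3 / 2.6896
= 27.62 kg/m^2

27.62 kg/m^2


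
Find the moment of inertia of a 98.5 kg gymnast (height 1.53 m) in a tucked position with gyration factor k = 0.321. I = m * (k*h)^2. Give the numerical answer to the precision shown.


Radius of gyration = 0.321 * 1.53 = 0.49113 m
I = 98.5 * 0.49113^2
= 98.5 * 0.241209
= 23.759 kg*m^2

23.759 kg*m^2


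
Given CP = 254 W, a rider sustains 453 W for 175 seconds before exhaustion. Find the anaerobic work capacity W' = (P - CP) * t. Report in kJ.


Excess power = 453 - 254 = 199 W
Work above CP = 199 * 175 = 34825 J
W' = 34.825 kJ

34.825 kJ


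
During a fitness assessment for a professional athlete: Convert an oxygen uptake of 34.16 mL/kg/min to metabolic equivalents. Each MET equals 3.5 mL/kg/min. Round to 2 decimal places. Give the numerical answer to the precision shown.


One MET = 3.5 mL/kg/min
Number of METs = 34.16 / 3.5
= 9.76 METs

9.76 METs


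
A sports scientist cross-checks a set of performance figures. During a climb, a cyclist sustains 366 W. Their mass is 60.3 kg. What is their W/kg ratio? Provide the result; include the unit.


Power-to-weight = 366 W / 60.3 kg
= 6.07 W/kg

6.07 W/kg


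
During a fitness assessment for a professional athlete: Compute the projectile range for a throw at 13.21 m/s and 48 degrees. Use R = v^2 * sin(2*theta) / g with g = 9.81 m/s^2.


Two times the angle = 96 degrees
sin(96) = 0.994522
R = 174.5041 * 0.994522 / 9.81 = 17.691 m

17.691 m


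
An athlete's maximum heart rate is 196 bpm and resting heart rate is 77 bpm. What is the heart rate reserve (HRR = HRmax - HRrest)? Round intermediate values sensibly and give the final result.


HRR = HRmax - HRrest
= 196 - 77
= 119 bpm

119 bpm


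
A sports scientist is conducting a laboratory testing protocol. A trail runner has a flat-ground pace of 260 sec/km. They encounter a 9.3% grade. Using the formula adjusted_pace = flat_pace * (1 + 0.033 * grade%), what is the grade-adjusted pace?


Grade factor = 1 + 0.033 * 9.3 = 1.3069
Adjusted = 260 * 1.3069 = 339.79 sec/km

339.79 s/km


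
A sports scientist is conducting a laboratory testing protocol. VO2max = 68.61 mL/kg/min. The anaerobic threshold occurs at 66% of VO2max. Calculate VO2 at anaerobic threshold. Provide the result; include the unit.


AT fraction = 66 / 100 = 0.66
AT VO2 = 68.61 * 0.66
= 45.28 mL/kg/min

45.28 mL/kg/min


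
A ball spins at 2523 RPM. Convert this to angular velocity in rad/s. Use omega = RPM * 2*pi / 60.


omega = 2523 * 2 * pi / 60
= 2523 * 6.28318531 / 60
= 15852.477 / 60
= 264.208 rad/s

264.208 rad/s


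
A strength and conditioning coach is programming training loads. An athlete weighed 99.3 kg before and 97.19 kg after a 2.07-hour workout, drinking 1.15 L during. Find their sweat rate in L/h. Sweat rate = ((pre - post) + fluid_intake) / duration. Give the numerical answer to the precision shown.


Body mass change = 2.11 kg
Total sweat loss = 2.11 + 1.15 = 3.26 L
Rate = 3.26 / 2.07 = 1.575 L/h

1.575 L/h


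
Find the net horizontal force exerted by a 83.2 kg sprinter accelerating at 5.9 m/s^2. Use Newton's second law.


Newton's second law: F = m * a
F = 83.2 * 5.9 = 490.88 N

490.88 N


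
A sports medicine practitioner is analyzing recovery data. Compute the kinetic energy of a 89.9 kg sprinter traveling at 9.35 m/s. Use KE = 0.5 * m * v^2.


Velocity squared = 87.4225
KE = 0.5 * 89.9 * 87.4225 = 3929.64 J

3929.64 J


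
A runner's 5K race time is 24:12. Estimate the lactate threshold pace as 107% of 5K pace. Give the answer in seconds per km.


Total race time = 24*60 + 12 = 1452 seconds
5K pace = 1452 / 5 = 290.4 sec/km
LT pace = 290.4 * 1.07 = 310.73 sec/km

310.73 s/km


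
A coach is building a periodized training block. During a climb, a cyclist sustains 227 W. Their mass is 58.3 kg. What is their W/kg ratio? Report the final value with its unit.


Power-to-weight = 227 W / 58.3 kg
= 3.894 W/kg

3.894 W/kg


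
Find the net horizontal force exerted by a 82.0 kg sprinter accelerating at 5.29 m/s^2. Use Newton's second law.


Newton's second law: F = m * a
F = 82.0 * 5.29 = 433.78 N

433.78 N


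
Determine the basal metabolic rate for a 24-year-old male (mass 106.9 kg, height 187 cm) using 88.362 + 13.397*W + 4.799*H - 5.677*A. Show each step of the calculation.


BMR = 88.362 + 13.397*106.9 + 4.799*187 - 5.677*24
= 2281.67 kcal/day

2281.67 kcal/day


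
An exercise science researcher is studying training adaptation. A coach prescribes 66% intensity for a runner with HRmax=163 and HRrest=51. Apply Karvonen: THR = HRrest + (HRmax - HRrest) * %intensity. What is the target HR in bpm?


Heart rate reserve = 163 - 51 = 112
Intensity fraction = 66 / 100 = 0.66
THR = 51 + 112 * 0.66 = 124.92 bpm

124.92 bpm
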